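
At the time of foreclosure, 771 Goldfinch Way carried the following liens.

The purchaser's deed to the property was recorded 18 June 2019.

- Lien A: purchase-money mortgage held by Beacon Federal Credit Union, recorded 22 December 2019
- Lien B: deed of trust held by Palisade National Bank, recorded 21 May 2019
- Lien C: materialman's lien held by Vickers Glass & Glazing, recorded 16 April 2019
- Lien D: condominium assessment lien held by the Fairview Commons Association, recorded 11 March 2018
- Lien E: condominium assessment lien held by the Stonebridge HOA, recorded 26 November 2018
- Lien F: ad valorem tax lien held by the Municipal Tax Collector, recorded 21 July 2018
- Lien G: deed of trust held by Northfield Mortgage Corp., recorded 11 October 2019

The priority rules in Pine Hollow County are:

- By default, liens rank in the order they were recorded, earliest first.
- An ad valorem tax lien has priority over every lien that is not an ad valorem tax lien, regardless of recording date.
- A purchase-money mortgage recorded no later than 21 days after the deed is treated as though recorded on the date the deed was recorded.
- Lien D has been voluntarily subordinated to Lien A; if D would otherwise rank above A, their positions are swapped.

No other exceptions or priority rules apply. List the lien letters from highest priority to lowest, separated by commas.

Effective dates after the stated exceptions: A was recorded 187 days after the deed, outside the 21-day window, so it keeps its recording date.
F is an ad valorem tax lien, so it outranks all other liens regardless of date.
Ordering the rest by effective date: D (11 March 2018), E (26 November 2018), C (16 April 2019), B (21 May 2019), G (11 October 2019), A (22 December 2019).
Because D would otherwise rank above A, the subordination swaps them.

F, A, E, C, B, G, D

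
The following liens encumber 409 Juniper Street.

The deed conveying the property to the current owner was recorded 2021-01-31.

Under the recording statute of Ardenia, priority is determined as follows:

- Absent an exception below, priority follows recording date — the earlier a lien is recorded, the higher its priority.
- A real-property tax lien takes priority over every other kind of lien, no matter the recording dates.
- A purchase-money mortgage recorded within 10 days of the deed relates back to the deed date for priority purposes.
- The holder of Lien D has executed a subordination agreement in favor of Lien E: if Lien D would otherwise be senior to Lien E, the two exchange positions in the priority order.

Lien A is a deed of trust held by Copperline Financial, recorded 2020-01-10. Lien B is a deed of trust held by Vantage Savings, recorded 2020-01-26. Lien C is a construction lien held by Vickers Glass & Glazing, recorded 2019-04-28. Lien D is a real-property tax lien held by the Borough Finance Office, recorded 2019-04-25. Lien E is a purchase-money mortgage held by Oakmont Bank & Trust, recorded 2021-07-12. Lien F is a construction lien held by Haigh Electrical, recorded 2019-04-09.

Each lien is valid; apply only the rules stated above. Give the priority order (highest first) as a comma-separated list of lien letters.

E, F, C, A, B, D

Effective dates after the stated exceptions: E was recorded 162 days after the deed, outside the 10-day window, so it keeps its recording date.
As a real-property tax lien, D is senior to every other lien.
Among the remaining liens, by effective date: F (2019-04-09), C (2019-04-28), A (2020-01-10), B (2020-01-26), E (2021-07-12).
D would otherwise be senior to E, so under the subordination agreement D and E exchange positions.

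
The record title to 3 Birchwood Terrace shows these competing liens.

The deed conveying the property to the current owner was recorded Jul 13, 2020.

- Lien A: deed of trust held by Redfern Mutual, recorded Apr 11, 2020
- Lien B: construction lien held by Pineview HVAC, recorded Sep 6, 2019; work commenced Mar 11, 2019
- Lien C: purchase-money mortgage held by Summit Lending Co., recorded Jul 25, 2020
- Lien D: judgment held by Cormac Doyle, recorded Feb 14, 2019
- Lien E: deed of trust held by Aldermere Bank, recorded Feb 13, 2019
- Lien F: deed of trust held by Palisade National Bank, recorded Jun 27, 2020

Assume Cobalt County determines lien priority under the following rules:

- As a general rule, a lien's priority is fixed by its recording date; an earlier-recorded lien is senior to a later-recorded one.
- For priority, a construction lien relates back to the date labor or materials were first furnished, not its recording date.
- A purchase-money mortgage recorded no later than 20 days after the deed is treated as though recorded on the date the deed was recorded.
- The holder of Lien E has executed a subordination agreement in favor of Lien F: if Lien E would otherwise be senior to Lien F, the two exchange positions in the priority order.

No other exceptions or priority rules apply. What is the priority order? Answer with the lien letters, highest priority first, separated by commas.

F, D, B, A, E, C

First, effective dates: B is treated as recorded Mar 11, 2019, the work-commencement date; C's effective date is the deed date, Jul 13, 2020.
Sorted by effective date: E (Feb 13, 2019), D (Feb 14, 2019), B (Mar 11, 2019), A (Apr 11, 2020), F (Jun 27, 2020), C (Jul 13, 2020).
The subordination applies — E was senior to F — so E and F swap.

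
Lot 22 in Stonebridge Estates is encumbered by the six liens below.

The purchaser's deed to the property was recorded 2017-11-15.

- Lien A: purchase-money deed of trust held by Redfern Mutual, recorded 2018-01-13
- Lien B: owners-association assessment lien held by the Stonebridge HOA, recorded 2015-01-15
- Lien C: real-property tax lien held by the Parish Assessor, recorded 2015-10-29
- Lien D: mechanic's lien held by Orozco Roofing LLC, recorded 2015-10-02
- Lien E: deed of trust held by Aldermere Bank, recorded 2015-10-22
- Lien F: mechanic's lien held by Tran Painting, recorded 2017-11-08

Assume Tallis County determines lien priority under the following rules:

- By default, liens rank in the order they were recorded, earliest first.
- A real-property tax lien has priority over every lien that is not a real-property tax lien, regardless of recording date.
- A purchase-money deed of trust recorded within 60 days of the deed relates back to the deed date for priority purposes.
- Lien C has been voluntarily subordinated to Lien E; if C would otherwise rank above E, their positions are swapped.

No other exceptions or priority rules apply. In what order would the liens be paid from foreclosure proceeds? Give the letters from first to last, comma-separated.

E, B, D, C, F, A

Effective dates after the stated exceptions: A relates back to the deed date 2017-11-15.
As a real-property tax lien, C is senior to every other lien.
Remaining liens by effective date: B (2015-01-15), D (2015-10-02), E (2015-10-22), F (2017-11-08), A (2017-11-15).
C would otherwise be senior to E, so under the subordination agreement C and E exchange positions.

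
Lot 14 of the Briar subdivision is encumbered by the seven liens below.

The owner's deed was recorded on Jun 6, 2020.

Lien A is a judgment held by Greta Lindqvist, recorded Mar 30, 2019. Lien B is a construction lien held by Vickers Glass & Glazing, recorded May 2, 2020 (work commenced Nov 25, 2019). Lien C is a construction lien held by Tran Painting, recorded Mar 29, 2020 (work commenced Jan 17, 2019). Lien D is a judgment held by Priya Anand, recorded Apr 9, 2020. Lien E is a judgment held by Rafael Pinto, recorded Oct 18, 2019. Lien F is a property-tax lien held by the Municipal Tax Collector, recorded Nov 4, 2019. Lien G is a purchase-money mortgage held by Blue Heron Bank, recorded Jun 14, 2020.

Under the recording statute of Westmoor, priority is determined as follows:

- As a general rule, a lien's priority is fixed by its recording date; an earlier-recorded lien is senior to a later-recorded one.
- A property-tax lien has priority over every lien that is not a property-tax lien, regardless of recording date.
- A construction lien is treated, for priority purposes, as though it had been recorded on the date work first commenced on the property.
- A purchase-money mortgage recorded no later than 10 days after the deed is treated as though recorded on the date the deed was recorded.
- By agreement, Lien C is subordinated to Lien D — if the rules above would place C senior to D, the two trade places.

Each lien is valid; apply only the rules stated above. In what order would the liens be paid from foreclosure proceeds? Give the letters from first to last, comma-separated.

Effective dates after the stated exceptions: B's effective date is Nov 25, 2019, when work began; C's effective date is Jan 17, 2019, when work began; G's effective date is the deed date, Jun 6, 2020.
As a property-tax lien, F is senior to every other lien.
Ordering the rest by effective date: C (Jan 17, 2019), A (Mar 30, 2019), E (Oct 18, 2019), B (Nov 25, 2019), D (Apr 9, 2020), G (Jun 6, 2020).
The subordination applies — C was senior to D — so C and D swap.

F, D, A, E, B, C, G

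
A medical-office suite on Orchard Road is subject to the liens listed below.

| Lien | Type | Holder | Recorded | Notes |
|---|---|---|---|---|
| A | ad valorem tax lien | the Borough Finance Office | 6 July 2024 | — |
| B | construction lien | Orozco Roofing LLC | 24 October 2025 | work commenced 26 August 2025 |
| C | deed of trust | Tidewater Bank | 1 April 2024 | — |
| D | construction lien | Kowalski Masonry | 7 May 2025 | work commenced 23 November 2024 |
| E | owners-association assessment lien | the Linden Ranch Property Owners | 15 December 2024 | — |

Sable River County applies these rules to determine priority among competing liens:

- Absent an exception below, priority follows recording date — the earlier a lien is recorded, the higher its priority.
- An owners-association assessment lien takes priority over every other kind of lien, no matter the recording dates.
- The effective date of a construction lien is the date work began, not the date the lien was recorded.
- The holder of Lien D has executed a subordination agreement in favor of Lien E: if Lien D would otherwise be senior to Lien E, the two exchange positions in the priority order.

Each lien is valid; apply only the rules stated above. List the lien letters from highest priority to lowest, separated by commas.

E, C, A, D, B

First, effective dates: B is treated as recorded 26 August 2025, the work-commencement date; D is treated as recorded 23 November 2024, the work-commencement date.
E is an owners-association assessment lien, so it outranks all other liens regardless of date.
Among the remaining liens, by effective date: C (1 April 2024), A (6 July 2024), D (23 November 2024), B (26 August 2025).
D already ranks below E; the subordination has no effect.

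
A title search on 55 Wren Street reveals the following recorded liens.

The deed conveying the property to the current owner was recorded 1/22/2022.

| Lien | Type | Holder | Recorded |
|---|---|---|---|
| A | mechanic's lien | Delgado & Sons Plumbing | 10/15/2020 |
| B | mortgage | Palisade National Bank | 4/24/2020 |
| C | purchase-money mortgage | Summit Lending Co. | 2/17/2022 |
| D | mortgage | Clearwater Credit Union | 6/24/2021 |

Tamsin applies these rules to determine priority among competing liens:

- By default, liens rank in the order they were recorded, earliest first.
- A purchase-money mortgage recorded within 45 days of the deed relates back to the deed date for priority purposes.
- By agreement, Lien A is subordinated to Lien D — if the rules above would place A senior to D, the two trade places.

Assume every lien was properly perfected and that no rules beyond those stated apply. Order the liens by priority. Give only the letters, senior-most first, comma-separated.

B, D, A, C

First, effective dates: C was recorded within the 45-day window, so its effective date is the deed date 1/22/2022.
Sorted by effective date: B (4/24/2020), A (10/15/2020), D (6/24/2021), C (1/22/2022).
A would otherwise be senior to D, so under the subordination agreement A and D exchange positions.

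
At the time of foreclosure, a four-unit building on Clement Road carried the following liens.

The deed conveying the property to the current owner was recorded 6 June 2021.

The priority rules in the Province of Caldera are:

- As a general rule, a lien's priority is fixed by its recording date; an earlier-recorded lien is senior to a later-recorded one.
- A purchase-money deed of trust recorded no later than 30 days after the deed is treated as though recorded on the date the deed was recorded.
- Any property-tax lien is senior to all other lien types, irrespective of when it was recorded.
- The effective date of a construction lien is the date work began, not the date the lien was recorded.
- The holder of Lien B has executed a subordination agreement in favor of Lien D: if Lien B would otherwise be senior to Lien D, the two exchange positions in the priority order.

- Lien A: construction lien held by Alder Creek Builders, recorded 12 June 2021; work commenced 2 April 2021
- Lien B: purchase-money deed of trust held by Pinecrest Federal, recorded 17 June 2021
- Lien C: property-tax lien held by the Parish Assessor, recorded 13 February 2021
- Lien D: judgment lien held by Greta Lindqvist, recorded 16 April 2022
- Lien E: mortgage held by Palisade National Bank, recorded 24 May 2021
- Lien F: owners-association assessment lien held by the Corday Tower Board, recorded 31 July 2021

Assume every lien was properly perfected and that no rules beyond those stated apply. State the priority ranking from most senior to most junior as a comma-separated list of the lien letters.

C, A, E, D, F, B

Effective dates: A relates back to 2 April 2021 (work commenced); B's effective date is the deed date, 6 June 2021.
As a property-tax lien, C is senior to every other lien.
Among the remaining liens, by effective date: A (2 April 2021), E (24 May 2021), B (6 June 2021), F (31 July 2021), D (16 April 2022).
Because B would otherwise rank above D, the subordination swaps them.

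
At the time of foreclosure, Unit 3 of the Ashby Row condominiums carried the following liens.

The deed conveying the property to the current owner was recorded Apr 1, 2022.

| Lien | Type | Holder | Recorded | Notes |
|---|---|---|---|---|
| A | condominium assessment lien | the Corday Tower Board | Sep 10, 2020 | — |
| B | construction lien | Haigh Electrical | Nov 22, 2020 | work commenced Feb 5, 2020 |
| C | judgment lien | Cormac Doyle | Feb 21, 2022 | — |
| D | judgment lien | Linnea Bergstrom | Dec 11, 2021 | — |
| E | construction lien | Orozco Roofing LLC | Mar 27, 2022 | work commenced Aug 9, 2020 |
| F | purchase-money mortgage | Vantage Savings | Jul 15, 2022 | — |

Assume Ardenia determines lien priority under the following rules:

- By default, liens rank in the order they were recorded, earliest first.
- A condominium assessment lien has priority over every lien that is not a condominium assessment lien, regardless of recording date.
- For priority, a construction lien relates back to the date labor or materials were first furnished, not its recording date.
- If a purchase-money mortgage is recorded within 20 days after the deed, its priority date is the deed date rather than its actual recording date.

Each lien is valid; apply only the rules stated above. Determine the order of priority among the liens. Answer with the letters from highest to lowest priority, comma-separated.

A, B, E, D, C, F

Adjusting effective dates: B is treated as recorded Feb 5, 2020, the work-commencement date; E is treated as recorded Aug 9, 2020, the work-commencement date; F was recorded 105 days after the deed — beyond 20 days — so no relation-back applies.
A is a condominium assessment lien and takes priority over every other lien.
Ordering the rest by effective date: B (Feb 5, 2020), E (Aug 9, 2020), D (Dec 11, 2021), C (Feb 21, 2022), F (Jul 15, 2022).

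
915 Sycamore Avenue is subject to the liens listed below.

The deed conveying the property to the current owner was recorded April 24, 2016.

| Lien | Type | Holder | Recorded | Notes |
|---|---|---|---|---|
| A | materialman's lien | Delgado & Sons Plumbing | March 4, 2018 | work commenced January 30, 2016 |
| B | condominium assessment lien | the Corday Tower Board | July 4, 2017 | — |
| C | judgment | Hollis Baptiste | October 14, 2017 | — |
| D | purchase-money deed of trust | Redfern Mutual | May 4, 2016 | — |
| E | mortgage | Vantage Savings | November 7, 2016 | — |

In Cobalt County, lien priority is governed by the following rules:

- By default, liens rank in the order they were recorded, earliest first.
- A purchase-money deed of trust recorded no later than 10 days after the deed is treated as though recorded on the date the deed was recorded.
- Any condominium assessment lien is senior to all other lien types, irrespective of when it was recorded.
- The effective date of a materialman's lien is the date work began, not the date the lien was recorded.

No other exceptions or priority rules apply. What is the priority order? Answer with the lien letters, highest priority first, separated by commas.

B, A, D, E, C

First, effective dates: A relates back to January 30, 2016 (work commenced); D's effective date is the deed date, April 24, 2016.
B is a condominium assessment lien and takes priority over every other lien.
Remaining liens by effective date: A (January 30, 2016), D (April 24, 2016), E (November 7, 2016), C (October 14, 2017).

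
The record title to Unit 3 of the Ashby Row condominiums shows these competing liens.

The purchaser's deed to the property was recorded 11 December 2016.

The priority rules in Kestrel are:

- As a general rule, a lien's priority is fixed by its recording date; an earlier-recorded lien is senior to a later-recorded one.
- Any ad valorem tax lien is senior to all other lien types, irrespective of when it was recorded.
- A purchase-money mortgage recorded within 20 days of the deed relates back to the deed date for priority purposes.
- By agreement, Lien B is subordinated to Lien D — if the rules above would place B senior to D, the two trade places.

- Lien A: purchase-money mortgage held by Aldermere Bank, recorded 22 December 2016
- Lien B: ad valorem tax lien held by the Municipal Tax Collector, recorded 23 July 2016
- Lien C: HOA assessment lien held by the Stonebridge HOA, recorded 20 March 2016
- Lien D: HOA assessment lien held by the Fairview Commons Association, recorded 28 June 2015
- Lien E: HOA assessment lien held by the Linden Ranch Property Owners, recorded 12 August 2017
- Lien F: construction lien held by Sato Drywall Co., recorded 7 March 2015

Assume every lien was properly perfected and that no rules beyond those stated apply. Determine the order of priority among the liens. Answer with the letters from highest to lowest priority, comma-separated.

D, F, B, C, A, E

Effective dates: A's effective date is the deed date, 11 December 2016.
As an ad valorem tax lien, B is senior to every other lien.
Remaining liens by effective date: F (7 March 2015), D (28 June 2015), C (20 March 2016), A (11 December 2016), E (12 August 2017).
B is senior to D before the subordination, so the two trade places.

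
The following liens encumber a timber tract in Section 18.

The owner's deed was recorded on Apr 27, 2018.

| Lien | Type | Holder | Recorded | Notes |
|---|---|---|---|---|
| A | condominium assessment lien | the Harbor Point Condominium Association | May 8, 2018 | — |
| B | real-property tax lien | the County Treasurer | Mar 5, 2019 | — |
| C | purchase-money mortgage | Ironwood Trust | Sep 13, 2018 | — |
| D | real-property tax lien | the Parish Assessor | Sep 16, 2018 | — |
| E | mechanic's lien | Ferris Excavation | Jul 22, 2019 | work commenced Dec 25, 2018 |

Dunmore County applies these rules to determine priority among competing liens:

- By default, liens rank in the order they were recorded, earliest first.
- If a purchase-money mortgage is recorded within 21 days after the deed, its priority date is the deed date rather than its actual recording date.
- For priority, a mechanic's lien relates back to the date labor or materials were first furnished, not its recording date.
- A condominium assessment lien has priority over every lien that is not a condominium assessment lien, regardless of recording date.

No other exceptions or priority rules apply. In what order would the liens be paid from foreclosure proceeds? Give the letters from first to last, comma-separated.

A, C, D, E, B

Effective dates: C was recorded 139 days after the deed, outside the 21-day window, so it keeps its recording date; E is treated as recorded Dec 25, 2018, the work-commencement date.
A is a condominium assessment lien, so it outranks all other liens regardless of date.
The other liens, earliest effective date first: C (Sep 13, 2018), D (Sep 16, 2018), E (Dec 25, 2018), B (Mar 5, 2019).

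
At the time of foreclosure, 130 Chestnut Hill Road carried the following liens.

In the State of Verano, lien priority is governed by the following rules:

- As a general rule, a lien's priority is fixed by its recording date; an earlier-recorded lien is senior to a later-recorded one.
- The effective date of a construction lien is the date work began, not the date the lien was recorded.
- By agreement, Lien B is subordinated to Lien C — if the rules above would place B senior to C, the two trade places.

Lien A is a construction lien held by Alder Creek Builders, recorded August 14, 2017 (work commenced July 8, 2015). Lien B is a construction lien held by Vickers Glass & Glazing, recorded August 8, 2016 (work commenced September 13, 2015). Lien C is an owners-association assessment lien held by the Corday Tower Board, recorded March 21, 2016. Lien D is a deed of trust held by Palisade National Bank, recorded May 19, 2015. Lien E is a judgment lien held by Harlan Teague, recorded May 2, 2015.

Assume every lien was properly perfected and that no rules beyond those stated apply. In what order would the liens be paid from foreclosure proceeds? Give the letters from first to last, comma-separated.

E, D, A, C, B

Adjusting effective dates: A's effective date is July 8, 2015, when work began; B is treated as recorded September 13, 2015, the work-commencement date.
By effective date, earliest first: E (May 2, 2015), D (May 19, 2015), A (July 8, 2015), B (September 13, 2015), C (March 21, 2016).
B is senior to C before the subordination, so the two trade places.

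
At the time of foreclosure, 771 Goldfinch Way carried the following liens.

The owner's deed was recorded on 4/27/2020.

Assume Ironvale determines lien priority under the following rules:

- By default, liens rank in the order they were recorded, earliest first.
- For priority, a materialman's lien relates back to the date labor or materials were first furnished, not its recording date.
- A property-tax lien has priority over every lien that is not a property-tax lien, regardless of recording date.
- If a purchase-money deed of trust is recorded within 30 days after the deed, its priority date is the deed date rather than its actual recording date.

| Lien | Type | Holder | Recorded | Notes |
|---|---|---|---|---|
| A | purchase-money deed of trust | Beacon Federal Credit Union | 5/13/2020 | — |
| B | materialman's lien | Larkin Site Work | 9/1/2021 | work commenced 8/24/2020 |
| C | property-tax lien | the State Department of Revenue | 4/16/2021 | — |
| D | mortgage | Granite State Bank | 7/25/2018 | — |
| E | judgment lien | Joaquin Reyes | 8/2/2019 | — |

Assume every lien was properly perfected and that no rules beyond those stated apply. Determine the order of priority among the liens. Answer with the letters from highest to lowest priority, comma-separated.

C, D, E, A, B

First, effective dates: A's effective date is the deed date, 4/27/2020; B relates back to 8/24/2020 (work commenced).
As a property-tax lien, C is senior to every other lien.
Among the remaining liens, by effective date: D (7/25/2018), E (8/2/2019), A (4/27/2020), B (8/24/2020).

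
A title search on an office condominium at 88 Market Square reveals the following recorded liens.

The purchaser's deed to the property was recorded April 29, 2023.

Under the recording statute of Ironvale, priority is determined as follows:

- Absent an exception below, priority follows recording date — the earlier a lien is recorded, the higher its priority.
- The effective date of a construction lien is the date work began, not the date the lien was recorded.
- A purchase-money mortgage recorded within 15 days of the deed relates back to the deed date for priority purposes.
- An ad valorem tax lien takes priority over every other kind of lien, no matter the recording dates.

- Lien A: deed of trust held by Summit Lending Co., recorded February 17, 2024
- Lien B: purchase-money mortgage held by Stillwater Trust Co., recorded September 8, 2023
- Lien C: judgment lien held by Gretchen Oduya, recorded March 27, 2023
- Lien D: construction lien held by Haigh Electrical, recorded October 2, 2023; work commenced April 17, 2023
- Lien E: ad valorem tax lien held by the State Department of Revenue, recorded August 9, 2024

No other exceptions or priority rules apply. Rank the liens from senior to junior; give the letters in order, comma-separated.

E, C, D, B, A

Effective dates after the stated exceptions: B missed the 15-day window (132 days after the deed), so its recording date stands; D is treated as recorded April 17, 2023, the work-commencement date.
As an ad valorem tax lien, E is senior to every other lien.
The other liens, earliest effective date first: C (March 27, 2023), D (April 17, 2023), B (September 8, 2023), A (February 17, 2024).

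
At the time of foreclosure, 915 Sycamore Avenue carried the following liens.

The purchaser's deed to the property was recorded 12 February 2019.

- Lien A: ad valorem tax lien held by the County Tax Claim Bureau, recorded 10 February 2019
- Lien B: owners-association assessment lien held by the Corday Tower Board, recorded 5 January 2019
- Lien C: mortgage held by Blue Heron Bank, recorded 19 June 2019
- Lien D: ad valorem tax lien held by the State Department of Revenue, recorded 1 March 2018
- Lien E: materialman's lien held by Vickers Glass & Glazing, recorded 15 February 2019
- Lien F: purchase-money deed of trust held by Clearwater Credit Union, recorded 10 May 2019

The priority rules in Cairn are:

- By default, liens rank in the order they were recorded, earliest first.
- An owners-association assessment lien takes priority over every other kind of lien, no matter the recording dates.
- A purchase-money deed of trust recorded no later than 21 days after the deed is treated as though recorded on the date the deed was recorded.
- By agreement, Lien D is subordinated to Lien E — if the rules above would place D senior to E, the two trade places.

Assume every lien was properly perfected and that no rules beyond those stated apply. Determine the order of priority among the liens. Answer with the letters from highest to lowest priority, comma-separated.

B, E, A, D, F, C

Adjusting effective dates: F was recorded 87 days after the deed, outside the 21-day window, so it keeps its recording date.
B, as an owners-association assessment lien, has superpriority and ranks first.
Among the remaining liens, by effective date: D (1 March 2018), A (10 February 2019), E (15 February 2019), F (10 May 2019), C (19 June 2019).
The subordination applies — D was senior to E — so D and E swap.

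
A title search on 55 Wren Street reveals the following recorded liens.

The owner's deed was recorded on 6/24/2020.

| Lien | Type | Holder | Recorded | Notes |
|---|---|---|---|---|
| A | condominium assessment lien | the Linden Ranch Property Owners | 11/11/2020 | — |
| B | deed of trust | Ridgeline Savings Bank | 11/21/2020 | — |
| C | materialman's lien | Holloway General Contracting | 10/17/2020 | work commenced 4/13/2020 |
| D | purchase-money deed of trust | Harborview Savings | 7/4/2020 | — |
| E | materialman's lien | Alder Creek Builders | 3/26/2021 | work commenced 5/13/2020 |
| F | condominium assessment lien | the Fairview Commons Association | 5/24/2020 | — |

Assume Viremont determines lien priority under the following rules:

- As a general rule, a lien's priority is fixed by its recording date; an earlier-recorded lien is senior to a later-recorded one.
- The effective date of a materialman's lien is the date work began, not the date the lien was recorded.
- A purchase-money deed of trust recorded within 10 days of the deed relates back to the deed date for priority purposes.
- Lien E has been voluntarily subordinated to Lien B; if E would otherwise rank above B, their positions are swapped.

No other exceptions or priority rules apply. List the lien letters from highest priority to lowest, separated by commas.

C, B, F, D, A, E

Effective dates: C is treated as recorded 4/13/2020, the work-commencement date; D relates back to the deed date 6/24/2020; E is treated as recorded 5/13/2020, the work-commencement date.
Ordering by effective date: C (4/13/2020), E (5/13/2020), F (5/24/2020), D (6/24/2020), A (11/11/2020), B (11/21/2020).
Because E would otherwise rank above B, the subordination swaps them.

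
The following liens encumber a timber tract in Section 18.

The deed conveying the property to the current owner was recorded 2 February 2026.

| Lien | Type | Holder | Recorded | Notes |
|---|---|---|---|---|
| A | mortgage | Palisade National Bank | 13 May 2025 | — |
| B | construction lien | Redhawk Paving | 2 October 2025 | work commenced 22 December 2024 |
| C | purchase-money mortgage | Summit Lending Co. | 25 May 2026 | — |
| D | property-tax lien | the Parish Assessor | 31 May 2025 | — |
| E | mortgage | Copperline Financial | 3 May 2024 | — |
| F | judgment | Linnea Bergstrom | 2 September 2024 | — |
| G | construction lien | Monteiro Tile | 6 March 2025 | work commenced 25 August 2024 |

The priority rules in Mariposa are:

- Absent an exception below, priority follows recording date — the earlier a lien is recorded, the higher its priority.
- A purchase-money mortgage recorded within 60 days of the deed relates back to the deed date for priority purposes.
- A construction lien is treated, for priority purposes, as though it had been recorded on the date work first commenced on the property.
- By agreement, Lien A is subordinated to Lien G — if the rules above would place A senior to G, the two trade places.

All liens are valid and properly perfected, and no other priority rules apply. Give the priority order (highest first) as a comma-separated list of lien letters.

Effective dates: B's effective date is 22 December 2024, when work began; C missed the 60-day window (112 days after the deed), so its recording date stands; G relates back to 25 August 2024 (work commenced).
Sorted by effective date: E (3 May 2024), G (25 August 2024), F (2 September 2024), B (22 December 2024), A (13 May 2025), D (31 May 2025), C (25 May 2026).
Since A is not senior to G, the subordination leaves the order unchanged.

E, G, F, B, A, D, C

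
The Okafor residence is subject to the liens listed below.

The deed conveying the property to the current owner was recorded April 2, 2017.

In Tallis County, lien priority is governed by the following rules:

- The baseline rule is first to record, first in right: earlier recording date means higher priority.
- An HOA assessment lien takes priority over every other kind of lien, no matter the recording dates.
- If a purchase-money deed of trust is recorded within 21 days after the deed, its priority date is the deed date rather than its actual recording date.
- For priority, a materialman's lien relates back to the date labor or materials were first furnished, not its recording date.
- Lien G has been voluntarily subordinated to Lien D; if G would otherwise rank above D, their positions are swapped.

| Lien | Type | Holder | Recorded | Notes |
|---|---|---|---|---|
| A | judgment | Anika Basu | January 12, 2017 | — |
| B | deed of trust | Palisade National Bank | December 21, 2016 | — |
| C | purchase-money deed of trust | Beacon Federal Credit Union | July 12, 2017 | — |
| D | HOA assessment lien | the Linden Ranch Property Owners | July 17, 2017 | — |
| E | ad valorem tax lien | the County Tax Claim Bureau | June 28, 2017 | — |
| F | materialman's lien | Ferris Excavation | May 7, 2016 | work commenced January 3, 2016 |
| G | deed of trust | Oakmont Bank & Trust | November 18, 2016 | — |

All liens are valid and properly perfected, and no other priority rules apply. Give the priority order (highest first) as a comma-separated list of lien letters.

D, F, G, B, A, E, C

Adjusting effective dates: C was recorded 101 days after the deed, outside the 21-day window, so it keeps its recording date; F relates back to January 3, 2016 (work commenced).
D, as an HOA assessment lien, has superpriority and ranks first.
Among the remaining liens, by effective date: F (January 3, 2016), G (November 18, 2016), B (December 21, 2016), A (January 12, 2017), E (June 28, 2017), C (July 12, 2017).
Since G is not senior to D, the subordination leaves the order unchanged.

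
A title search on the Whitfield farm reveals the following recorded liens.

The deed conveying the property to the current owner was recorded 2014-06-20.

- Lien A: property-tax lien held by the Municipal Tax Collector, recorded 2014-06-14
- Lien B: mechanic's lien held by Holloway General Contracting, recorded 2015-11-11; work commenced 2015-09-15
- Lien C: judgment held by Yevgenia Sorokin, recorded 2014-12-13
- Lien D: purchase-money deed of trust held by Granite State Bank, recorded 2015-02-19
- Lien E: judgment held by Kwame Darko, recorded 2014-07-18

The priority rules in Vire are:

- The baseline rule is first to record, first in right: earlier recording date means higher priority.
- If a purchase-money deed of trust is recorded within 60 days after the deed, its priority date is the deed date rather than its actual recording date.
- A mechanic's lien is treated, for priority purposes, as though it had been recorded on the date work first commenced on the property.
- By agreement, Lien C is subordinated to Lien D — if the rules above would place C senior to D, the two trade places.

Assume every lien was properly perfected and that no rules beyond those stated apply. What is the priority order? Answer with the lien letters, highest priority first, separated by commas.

A, E, D, C, B

Adjusting effective dates: B is treated as recorded 2015-09-15, the work-commencement date; D was recorded 244 days after the deed, outside the 60-day window, so it keeps its recording date.
Sorted by effective date: A (2014-06-14), E (2014-07-18), C (2014-12-13), D (2015-02-19), B (2015-09-15).
The subordination applies — C was senior to D — so C and D swap.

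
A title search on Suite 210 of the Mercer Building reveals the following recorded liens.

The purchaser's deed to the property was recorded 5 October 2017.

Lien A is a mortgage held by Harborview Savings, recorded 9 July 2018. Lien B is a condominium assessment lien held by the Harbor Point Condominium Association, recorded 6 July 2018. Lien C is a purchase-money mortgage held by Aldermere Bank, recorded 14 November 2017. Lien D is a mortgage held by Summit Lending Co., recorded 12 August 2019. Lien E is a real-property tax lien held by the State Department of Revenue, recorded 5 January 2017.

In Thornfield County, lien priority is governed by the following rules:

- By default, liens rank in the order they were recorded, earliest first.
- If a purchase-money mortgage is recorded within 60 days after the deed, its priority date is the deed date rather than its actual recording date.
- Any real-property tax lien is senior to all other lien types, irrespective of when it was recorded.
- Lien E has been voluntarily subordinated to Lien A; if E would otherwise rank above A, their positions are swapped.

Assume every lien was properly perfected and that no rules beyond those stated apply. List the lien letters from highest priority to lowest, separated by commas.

Adjusting effective dates: C relates back to the deed date 5 October 2017.
E, as a real-property tax lien, has superpriority and ranks first.
The other liens, earliest effective date first: C (5 October 2017), B (6 July 2018), A (9 July 2018), D (12 August 2019).
The subordination applies — E was senior to A — so E and A swap.

A, C, B, E, D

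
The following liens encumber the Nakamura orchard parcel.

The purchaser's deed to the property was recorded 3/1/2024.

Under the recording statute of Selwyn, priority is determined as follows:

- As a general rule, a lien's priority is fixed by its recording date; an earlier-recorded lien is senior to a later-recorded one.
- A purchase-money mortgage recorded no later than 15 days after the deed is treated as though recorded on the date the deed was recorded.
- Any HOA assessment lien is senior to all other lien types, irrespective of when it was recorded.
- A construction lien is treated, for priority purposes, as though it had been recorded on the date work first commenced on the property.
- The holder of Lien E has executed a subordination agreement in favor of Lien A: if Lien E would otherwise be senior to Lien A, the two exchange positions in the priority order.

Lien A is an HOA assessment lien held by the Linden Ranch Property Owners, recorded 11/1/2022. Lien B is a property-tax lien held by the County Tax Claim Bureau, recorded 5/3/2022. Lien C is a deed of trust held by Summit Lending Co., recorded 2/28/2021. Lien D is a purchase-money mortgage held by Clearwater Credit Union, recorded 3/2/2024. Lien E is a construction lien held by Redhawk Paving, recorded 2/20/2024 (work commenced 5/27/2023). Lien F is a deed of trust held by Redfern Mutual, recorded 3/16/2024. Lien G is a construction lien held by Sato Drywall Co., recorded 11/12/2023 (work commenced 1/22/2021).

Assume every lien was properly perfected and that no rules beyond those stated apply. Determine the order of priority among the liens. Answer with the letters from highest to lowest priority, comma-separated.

Effective dates after the stated exceptions: D's effective date is the deed date, 3/1/2024; E is treated as recorded 5/27/2023, the work-commencement date; G's effective date is 1/22/2021, when work began.
A is an HOA assessment lien and takes priority over every other lien.
Among the remaining liens, by effective date: G (1/22/2021), C (2/28/2021), B (5/3/2022), E (5/27/2023), D (3/1/2024), F (3/16/2024).
E is already junior to A, so the subordination agreement changes nothing.

A, G, C, B, E, D, F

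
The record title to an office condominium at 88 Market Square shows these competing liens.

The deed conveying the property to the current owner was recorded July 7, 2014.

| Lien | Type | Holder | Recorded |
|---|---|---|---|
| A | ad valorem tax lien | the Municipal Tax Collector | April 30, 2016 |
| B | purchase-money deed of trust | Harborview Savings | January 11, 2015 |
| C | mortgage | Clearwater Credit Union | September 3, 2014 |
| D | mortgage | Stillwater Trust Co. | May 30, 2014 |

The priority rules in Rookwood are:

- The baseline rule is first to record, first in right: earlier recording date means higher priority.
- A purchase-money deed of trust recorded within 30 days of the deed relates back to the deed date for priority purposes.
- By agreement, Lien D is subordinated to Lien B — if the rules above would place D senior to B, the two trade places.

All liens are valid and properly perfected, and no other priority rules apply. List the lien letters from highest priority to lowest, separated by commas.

Effective dates after the stated exceptions: B was recorded 188 days after the deed — beyond 30 days — so no relation-back applies.
Sorted by effective date: D (May 30, 2014), C (September 3, 2014), B (January 11, 2015), A (April 30, 2016).
D is senior to B before the subordination, so the two trade places.

B, C, D, A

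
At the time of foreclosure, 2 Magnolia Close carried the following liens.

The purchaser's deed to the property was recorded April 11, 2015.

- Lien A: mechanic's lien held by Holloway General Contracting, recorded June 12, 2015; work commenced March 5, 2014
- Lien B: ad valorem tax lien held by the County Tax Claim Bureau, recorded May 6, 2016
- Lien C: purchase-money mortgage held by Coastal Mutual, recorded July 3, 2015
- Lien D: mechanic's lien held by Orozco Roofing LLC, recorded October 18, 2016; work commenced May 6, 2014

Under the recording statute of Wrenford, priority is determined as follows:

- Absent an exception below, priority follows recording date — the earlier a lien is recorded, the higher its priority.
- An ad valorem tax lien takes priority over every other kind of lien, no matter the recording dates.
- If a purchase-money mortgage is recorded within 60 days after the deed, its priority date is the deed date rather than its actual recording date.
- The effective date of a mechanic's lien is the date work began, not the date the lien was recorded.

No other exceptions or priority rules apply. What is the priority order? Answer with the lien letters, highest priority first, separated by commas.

Effective dates: A relates back to March 5, 2014 (work commenced); C missed the 60-day window (83 days after the deed), so its recording date stands; D's effective date is May 6, 2014, when work began.
As an ad valorem tax lien, B is senior to every other lien.
Ordering the rest by effective date: A (March 5, 2014), D (May 6, 2014), C (July 3, 2015).

B, A, D, C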